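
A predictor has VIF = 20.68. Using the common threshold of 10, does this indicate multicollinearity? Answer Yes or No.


Check: VIF = 20.68 vs threshold = 10.
Since 20.68 >= 10, the answer is Yes.

Yes


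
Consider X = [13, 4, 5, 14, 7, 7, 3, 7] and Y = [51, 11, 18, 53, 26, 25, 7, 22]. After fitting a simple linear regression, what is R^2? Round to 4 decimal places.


Fit the OLS line: b0 = -5.0826, b1 = 4.2277.
SSres = 16.0692.
SStot = 2017.8750.
R^2 = 1 - 16.0692/2017.8750 = 0.9920.

0.9920


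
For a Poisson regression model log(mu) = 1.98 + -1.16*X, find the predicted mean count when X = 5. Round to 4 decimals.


Compute eta = 1.98 + -1.16 * 5 = -3.8200.
Apply inverse link: mu = e^-3.8200 = 0.0219.

0.0219


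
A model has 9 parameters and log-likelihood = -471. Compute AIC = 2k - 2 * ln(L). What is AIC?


AIC = 2k - 2*loglik = 2(9) - 2(-471).
= 18 + 942 = 960.

960


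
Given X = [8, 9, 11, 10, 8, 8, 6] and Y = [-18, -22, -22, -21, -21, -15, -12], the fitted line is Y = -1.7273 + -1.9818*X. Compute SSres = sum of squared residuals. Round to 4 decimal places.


For each point, residual = actual - predicted.
Residuals: [-0.4183, -2.4365, 1.5271, 0.5453, -3.4183, 2.5817, 1.6181].
Sum of squared residuals = 29.7091.

29.7091


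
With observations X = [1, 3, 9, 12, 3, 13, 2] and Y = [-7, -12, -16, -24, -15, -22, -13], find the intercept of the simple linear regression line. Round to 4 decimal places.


The slope is b1 = -1.0626.
Sample means are xbar = 6.1429 and ybar = -15.5714.
Intercept: b0 = -15.5714 - (-1.0626)(6.1429) = -9.0439.

-9.0439


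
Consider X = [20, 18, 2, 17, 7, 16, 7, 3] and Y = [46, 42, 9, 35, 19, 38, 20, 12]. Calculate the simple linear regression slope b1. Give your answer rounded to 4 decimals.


First compute the means: xbar = 11.2500, ybar = 27.6250.
Then S_xx = sum((xi - xbar)^2) = 367.5000.
S_xy = sum((xi - xbar)(yi - ybar)) = 719.7500.
b1 = S_xy / S_xx = 719.7500 / 367.5000 = 1.9585.

1.9585


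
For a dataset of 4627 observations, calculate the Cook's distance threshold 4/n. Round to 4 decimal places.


Cook's distance cutoff = 4/n = 4/4627.
= 0.0009.

0.0009


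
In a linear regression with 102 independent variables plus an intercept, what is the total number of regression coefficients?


Including the intercept, the model has 102 predictor coefficients + 1 intercept.
Total = 103.

103


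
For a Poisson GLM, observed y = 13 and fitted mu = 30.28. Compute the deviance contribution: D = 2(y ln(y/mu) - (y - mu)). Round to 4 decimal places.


First: ln(13/30.28) = -0.845538.
Then: 13 * -0.845538 = -10.991994.
y - mu = 13 - 30.28 = -17.28.
D = 2(-10.991994 - -17.28) = 12.576012, which rounds to 12.5760.

12.5760


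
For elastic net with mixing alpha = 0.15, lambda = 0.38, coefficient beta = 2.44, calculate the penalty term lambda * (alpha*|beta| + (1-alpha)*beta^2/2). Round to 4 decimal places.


L1 component = 0.15 * |2.44| = 0.3660.
L2 component = 0.85 * 2.44^2 / 2 = 2.5303.
Penalty = 0.38 * (0.3660 + 2.5303) = 0.38 * 2.8963 = 1.1006.

1.1006


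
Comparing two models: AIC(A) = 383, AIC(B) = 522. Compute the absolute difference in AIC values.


|AIC_A - AIC_B| = |383 - 522| = 139.
Model A is preferred (lower AIC).

139


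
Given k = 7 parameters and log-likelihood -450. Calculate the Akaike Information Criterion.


Compute:
2k = 2*7 = 14.
-2*loglik = -2*(-450) = 900.
AIC = 14 + 900 = 914.

914


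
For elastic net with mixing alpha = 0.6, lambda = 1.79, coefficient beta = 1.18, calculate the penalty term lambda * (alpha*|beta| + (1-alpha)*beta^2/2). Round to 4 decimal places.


L1 component = 0.6 * |1.18| = 0.7080.
L2 component = 0.4 * 1.18^2 / 2 = 0.2785.
Penalty = 1.79 * (0.7080 + 0.2785) = 1.79 * 0.9865 = 1.7658.

1.7658


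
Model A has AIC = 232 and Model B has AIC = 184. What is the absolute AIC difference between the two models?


Compute |232 - 184| = 48.
Model B has the smaller AIC.

48


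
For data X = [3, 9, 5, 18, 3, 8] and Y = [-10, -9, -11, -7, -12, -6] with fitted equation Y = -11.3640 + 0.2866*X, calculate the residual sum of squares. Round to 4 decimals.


Compute predicted values, then residuals = yi - yhat_i.
Residuals: [0.5042, -0.2154, -1.0690, -0.7948, -1.4958, 3.0712].
SSres = sum(residual^2) = 13.7448.

13.7448


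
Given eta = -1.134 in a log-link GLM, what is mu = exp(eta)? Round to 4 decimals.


The inverse log link gives:
mu = exp(-1.134) = 0.3217.

0.3217


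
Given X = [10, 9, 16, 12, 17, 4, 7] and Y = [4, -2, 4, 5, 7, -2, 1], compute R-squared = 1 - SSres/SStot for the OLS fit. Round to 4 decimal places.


The fitted line is Y = -4.2446 + 0.6228*X.
SSres = 22.7315, SStot = 73.7143.
R^2 = 1 - SSres/SStot = 0.6916.

0.6916


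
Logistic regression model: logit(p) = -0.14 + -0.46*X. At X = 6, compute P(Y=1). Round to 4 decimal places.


Linear predictor: z = -0.14 + -0.46 * 6 = -2.9000.
P = 1/(1 + exp(2.9000)) = 1/(1 + 18.1741) = 0.0522.

0.0522


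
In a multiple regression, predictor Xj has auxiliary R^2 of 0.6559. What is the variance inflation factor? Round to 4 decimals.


VIF = 1 / (1 - 0.6559).
= 1 / 0.3441 = 2.9061.

2.9061


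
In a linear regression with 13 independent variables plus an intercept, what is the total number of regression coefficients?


Including the intercept, the model has 13 predictor coefficients + 1 intercept.
Total = 14.

14


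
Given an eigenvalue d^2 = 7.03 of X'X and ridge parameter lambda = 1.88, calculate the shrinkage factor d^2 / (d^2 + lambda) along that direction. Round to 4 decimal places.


d^2 + lambda = 7.03 + 1.88 = 8.9100.
Shrinkage factor = 7.03/8.9100 = 0.7890.

0.7890


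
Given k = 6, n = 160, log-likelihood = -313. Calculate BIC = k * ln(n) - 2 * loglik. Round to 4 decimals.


ln(160) = 5.075174.
k * ln(n) = 6 * 5.075174 = 30.451044.
-2L = 626.
BIC = 30.451044 + 626 = 656.451044, which rounds to 656.4510.

656.4510


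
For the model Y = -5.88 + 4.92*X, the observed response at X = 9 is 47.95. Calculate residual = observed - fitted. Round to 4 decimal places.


Fitted value at X = 9 is yhat = -5.88 + 4.92*9 = 38.4000.
Residual = 47.95 - 38.4000 = 9.5500.

9.5500


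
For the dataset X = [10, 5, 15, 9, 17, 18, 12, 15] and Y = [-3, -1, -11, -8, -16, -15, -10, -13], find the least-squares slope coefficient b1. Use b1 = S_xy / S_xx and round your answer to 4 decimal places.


First compute the means: xbar = 12.6250, ybar = -9.6250.
Then S_xx = sum((xi - xbar)^2) = 137.8750.
S_xy = sum((xi - xbar)(yi - ybar)) = -156.8750.
b1 = S_xy / S_xx = -156.8750 / 137.8750 = -1.1378.

-1.1378


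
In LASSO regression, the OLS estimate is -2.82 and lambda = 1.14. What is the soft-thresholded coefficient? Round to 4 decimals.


Check: |-2.82| = 2.82 vs lambda = 1.14.
Since |beta| > lambda, coefficient = sign(beta)*(|beta| - lambda) = -1.6800.
Soft-thresholded coefficient = -1.6800.

-1.6800


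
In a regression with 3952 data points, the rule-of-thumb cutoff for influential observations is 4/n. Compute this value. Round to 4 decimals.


The threshold is 4/n.
4/3952 = 0.0010.

0.0010


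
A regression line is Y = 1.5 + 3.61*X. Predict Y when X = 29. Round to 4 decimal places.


Substitute X = 29 into the equation:
Y = 1.5 + 3.61 * 29 = 1.5 + 104.6900 = 106.1900.

106.1900


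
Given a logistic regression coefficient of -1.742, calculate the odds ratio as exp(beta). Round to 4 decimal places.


The odds ratio is computed as:
OR = e^(-1.742) = 0.1752.

0.1752


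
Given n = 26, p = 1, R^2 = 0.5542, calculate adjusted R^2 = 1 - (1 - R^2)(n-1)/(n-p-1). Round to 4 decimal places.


Adjusted R^2 = 1 - (1 - R^2) * (n-1)/(n-p-1).
(1 - R^2) = 0.4458.
(n-1)/(n-p-1) = 25/24.
(1 - R^2) * (n-1) = 0.4458 * 25 = 11.1450.
Divide by (n-p-1): 11.1450 / 24 = 0.4644.
Adj R^2 = 1 - 0.4644 = 0.5356.

0.5356


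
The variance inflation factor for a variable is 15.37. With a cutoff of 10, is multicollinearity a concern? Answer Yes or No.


Compare VIF = 15.37 to the threshold of 10.
15.37 >= 10, so the answer is Yes.

Yes


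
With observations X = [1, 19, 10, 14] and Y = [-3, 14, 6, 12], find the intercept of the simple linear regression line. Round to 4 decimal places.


The slope is b1 = 0.9885.
Sample means are xbar = 11.0000 and ybar = 7.2500.
Intercept: b0 = 7.2500 - (0.9885)(11.0000) = -3.6236.

-3.6236


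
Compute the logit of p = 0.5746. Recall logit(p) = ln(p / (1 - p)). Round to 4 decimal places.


The odds are p/(1-p) = 0.5746 / 0.4254 = 1.3507.
logit(p) = ln(1.3507) = 0.3006.

0.3006


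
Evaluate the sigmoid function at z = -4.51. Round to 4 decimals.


Compute exp(4.5100) = 90.9218.
Sigmoid = 1 / (1 + 90.9218) = 1 / 91.9218 = 0.0109.

0.0109


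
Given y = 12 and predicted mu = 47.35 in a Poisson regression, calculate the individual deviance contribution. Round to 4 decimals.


First: ln(12/47.35) = -1.372660.
Then: 12 * -1.372660 = -16.471920.
y - mu = 12 - 47.35 = -35.35.
D = 2(-16.471920 - -35.35) = 37.756160, which rounds to 37.7562.

37.7562


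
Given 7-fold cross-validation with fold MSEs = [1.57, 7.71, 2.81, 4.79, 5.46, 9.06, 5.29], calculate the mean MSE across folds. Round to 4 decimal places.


Add all fold MSEs: 36.6900.
Divide by k = 7: 36.6900/7 = 5.2414.

5.2414


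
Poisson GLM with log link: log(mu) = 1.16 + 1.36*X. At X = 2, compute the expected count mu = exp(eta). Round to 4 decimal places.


Compute eta = 1.16 + 1.36 * 2 = 3.8800.
Apply inverse link: mu = e^3.8800 = 48.4242.

48.4242


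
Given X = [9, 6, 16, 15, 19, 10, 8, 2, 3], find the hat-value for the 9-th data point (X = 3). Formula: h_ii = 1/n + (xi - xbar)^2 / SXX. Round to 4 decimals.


Compute xbar = 9.7778 with n = 9 observations.
SXX = 275.5556.
Leverage = 1/9 + (3 - 9.7778)^2/275.5556 = 0.2778.

0.2778


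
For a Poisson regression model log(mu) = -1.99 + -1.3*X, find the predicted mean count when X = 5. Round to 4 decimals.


eta = -1.99 + -1.3 * 5 = -8.4900.
mu = exp(-8.4900) = 0.0002.

0.0002


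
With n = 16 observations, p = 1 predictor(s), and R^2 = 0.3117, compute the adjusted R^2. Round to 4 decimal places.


Using the formula:
(1 - 0.3117) = 0.6883.
Multiply by 15/14: 0.6883 * 15 = 10.3245, then 10.3245 / 14 = 0.7375.
Adj R^2 = 1 - 0.7375 = 0.2625.

0.2625


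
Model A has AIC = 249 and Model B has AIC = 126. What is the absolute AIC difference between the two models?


Absolute difference = |249 - 126| = 123.
The model with lower AIC (B) is preferred.

123


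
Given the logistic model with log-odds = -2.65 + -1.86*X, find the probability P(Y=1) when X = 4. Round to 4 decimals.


z = -2.65 + -1.86 * 4 = -10.0900.
Sigmoid: P = 1 / (1 + exp(10.0900)) = 0.0000.

0.0000


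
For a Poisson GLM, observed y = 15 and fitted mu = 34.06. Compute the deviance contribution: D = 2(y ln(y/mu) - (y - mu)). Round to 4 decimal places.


Compute y*ln(y/mu) = 15*ln(15/34.06) = 15*-0.820073 = -12.301095.
y - mu = -19.06.
D = 2*(-12.301095 - (-19.06)) = 13.517810, which rounds to 13.5178.

13.5178


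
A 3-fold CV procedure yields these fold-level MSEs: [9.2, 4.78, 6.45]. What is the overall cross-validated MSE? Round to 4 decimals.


Sum of fold MSEs = 20.4300.
Average = 20.4300 / 3 = 6.8100.

6.8100


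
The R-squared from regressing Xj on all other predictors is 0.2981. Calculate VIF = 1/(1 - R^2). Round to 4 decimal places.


Denominator: 1 - 0.2981 = 0.7019.
VIF = 1 / 0.7019 = 1.4247.

1.4247


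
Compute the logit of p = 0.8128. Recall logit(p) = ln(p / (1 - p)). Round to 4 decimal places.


The odds are p/(1-p) = 0.8128 / 0.1872 = 4.3419.
logit(p) = ln(4.3419) = 1.4683.

1.4683


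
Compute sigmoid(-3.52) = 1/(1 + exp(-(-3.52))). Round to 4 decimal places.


First, exp(3.5200) = 33.7844.
Then sigma(z) = 1/(1 + 33.7844) = 0.0287.

0.0287


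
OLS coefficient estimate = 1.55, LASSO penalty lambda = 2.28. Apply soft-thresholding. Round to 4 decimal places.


|beta_OLS| = 1.55.
lambda = 2.28.
Since |beta| <= lambda, the coefficient is set to 0.
Result = 0.0000.

0.0000


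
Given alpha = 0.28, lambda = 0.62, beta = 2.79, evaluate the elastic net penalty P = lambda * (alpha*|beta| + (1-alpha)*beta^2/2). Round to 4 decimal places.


Compute:
L1 = 0.28 * 2.79 = 0.7812.
L2 = 0.72 * 2.79^2 / 2 = 2.8023.
Penalty = 0.62 * (0.7812 + 2.8023) = 2.2218.

2.2218


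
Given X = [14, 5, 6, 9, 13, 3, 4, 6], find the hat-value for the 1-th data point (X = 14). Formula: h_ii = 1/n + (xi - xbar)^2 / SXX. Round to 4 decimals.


Compute xbar = 7.5000 with n = 8 observations.
SXX = 118.0000.
Leverage = 1/8 + (14 - 7.5000)^2/118.0000 = 0.4831.

0.4831


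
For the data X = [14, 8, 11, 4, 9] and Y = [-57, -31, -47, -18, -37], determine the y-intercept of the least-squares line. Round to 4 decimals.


Compute b1 = -4.0146 from the OLS formula.
With xbar = 9.2000 and ybar = -38.0000, the intercept is:
b0 = -38.0000 - -4.0146 * 9.2000 = -1.0657.

-1.0657


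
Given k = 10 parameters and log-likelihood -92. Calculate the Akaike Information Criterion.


AIC = 2k - 2*loglik = 2(10) - 2(-92).
= 20 + 184 = 204.

204


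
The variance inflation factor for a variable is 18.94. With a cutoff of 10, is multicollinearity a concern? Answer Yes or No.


Check: VIF = 18.94 vs threshold = 10.
Since 18.94 >= 10, the answer is Yes.

Yes


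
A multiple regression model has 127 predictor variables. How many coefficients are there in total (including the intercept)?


Each predictor gets one coefficient, plus one intercept.
Total parameters = 127 + 1 = 128.

128


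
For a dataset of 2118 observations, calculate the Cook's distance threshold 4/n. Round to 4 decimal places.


Using the rule of thumb:
Threshold = 4 / 2118 = 0.0019.

0.0019


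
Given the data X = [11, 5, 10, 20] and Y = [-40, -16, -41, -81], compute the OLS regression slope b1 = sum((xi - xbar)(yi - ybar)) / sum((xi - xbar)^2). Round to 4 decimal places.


The sample means are xbar = 11.5000 and ybar = -44.5000.
Compute S_xx = 117.0000 and S_xy = -503.0000.
Slope b1 = S_xy / S_xx = -503.0000 / 117.0000 = -4.2991.

-4.2991


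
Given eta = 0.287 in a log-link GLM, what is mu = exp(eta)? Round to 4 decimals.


Apply the inverse link:
mu = e^0.287 = 1.3324.

1.3324


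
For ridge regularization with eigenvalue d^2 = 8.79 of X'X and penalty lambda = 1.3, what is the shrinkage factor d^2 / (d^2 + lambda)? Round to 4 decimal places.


d^2 + lambda = 8.79 + 1.3 = 10.0900.
Shrinkage factor = 8.79/10.0900 = 0.8712.

0.8712


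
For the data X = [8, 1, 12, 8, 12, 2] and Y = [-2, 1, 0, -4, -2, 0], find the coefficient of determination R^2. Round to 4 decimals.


After computing the OLS fit (b0=0.1566, b1=-0.1846):
SSres = 12.9867, SStot = 16.8333.
R^2 = 1 - 12.9867/16.8333 = 0.2285.

0.2285


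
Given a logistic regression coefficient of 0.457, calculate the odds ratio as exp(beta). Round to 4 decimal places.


exp(0.457) = 1.5793.
So the odds ratio is 1.5793.

1.5793


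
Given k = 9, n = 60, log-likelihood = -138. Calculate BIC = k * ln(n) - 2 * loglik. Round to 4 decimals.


ln(60) = 4.094345.
k * ln(n) = 9 * 4.094345 = 36.849105.
-2L = 276.
BIC = 36.849105 + 276 = 312.849105, which rounds to 312.8491.

312.8491


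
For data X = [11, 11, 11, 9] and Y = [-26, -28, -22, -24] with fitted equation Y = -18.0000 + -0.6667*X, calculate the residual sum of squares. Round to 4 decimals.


Predicted values from Y = -18.0000 + -0.6667*X.
Residuals: [-0.6663, -2.6663, 3.3337, 0.0003].
SSres = 18.6667.

18.6667


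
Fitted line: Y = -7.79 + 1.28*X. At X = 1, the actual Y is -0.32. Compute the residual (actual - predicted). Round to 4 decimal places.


Predicted = -7.79 + 1.28 * 1 = -6.5100.
Residual = -0.32 - -6.5100 = 6.1900.

6.1900


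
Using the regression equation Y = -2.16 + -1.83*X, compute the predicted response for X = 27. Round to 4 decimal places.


Substitute X = 27 into the equation:
Y = -2.16 + -1.83 * 27 = -2.16 + -49.4100 = -51.5700.

-51.5700


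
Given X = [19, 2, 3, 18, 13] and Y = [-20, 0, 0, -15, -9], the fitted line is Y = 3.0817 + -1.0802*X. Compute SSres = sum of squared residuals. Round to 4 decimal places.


Predicted values from Y = 3.0817 + -1.0802*X.
Residuals: [-2.5579, -0.9213, 0.1589, 1.3619, 1.9609].
SSres = 13.1168.

13.1168


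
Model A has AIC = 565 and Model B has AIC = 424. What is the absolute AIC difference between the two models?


|AIC_A - AIC_B| = |565 - 424| = 141.
Model B is preferred (lower AIC).

141


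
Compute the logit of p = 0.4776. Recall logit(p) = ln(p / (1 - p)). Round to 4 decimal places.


1 - p = 0.5224.
p/(1-p) = 0.9142.
logit = ln(0.9142) = -0.0897.

-0.0897


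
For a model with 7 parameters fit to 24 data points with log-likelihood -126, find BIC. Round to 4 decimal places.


Compute k*ln(n) = 7*ln(24) = 7*3.178054 = 22.246378.
Then -2*loglik = 252.
BIC = 22.246378 + 252 = 274.246378, which rounds to 274.2464.

274.2464


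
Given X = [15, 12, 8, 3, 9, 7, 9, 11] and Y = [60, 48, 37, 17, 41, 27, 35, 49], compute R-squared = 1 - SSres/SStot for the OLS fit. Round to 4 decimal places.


Fit the OLS line: b0 = 5.0922, b1 = 3.6927.
SSres = 53.0503.
SStot = 1273.5000.
R^2 = 1 - 53.0503/1273.5000 = 0.9583.

0.9583


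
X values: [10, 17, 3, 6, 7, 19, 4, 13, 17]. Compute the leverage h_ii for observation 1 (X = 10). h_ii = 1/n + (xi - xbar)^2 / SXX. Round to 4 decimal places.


n = 9, xbar = 10.6667.
SXX = sum((xi - xbar)^2) = 294.0000.
h = 1/9 + (10 - 10.6667)^2 / 294.0000 = 0.1126.

0.1126


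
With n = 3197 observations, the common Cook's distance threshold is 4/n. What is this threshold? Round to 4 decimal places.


Cook's distance cutoff = 4/n = 4/3197.
= 0.0013.

0.0013


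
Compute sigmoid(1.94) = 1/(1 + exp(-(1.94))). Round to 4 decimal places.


exp(-1.9400) = 0.1437.
1 + exp(-z) = 1.1437.
sigmoid = 1/1.1437 = 0.8744.

0.8744


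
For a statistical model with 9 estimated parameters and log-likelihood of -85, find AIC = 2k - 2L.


AIC = 2k - 2*loglik = 2(9) - 2(-85).
= 18 + 170 = 188.

188


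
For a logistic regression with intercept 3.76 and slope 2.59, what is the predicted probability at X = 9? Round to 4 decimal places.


Linear predictor: z = 3.76 + 2.59 * 9 = 27.0700.
P = 1/(1 + exp(-27.0700)) = 1/(1 + 0.0000) = 1.0000.

1.0000


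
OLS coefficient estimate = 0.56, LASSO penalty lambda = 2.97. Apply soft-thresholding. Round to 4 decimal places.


Check: |0.56| = 0.56 vs lambda = 2.97.
Since |beta| <= lambda, the coefficient is set to 0.
Soft-thresholded coefficient = 0.0000.

0.0000


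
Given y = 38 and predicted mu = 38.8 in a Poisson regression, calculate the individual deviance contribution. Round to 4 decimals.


Compute y*ln(y/mu) = 38*ln(38/38.8) = 38*-0.020834 = -0.791692.
y - mu = -0.8.
D = 2*(-0.791692 - (-0.8)) = 0.016616, which rounds to 0.0166.

0.0166


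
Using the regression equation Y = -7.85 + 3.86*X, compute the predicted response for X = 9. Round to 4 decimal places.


Predicted value:
Y = -7.85 + (3.86)(9) = -7.85 + 34.7400 = 26.8900.

26.8900


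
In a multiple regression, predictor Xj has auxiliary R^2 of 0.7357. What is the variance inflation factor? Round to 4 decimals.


VIF = 1 / (1 - 0.7357).
= 1 / 0.2643 = 3.7836.

3.7836


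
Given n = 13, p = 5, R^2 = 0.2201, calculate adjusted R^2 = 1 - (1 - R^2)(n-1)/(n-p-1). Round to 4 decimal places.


Adjusted R^2 = 1 - (1 - R^2) * (n-1)/(n-p-1).
(1 - R^2) = 0.7799.
(n-1)/(n-p-1) = 12/7.
(1 - R^2) * (n-1) = 0.7799 * 12 = 9.3588.
Divide by (n-p-1): 9.3588 / 7 = 1.3370.
Adj R^2 = 1 - 1.3370 = -0.3370.

-0.3370


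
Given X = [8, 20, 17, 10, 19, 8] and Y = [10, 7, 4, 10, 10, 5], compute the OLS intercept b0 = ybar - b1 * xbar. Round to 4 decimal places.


First find the slope: b1 = -0.0678.
Means: xbar = 13.6667, ybar = 7.6667.
b0 = ybar - b1 * xbar = 7.6667 - -0.0678 * 13.6667 = 8.5932.

8.5932


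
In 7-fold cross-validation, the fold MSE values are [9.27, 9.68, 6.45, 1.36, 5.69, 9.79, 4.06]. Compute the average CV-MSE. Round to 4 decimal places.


Total MSE across folds = 46.3000.
CV-MSE = 46.3000/7 = 6.6143.

6.6143


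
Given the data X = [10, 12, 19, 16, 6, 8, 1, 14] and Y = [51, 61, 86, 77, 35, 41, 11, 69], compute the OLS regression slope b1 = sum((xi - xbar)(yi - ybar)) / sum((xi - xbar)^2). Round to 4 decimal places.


First compute the means: xbar = 10.7500, ybar = 53.8750.
Then S_xx = sum((xi - xbar)^2) = 233.5000.
S_xy = sum((xi - xbar)(yi - ybar)) = 989.7500.
b1 = S_xy / S_xx = 989.7500 / 233.5000 = 4.2388.

4.2388


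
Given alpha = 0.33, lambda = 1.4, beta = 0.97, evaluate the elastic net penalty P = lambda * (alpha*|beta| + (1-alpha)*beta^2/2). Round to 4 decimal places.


Compute:
L1 = 0.33 * 0.97 = 0.3201.
L2 = 0.67 * 0.97^2 / 2 = 0.3152.
Penalty = 1.4 * (0.3201 + 0.3152) = 0.8894.

0.8894


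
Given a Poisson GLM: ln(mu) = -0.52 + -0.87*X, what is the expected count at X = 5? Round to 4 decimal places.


eta = -0.52 + -0.87 * 5 = -4.8700.
mu = exp(-4.8700) = 0.0077.

0.0077


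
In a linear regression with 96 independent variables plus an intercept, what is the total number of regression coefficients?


Total coefficients = number of predictors + 1 (for the intercept).
= 96 + 1 = 97.

97


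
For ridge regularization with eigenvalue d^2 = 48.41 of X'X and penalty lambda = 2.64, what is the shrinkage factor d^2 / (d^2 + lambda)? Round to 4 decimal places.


d^2 + lambda = 48.41 + 2.64 = 51.0500.
Shrinkage factor = 48.41/51.0500 = 0.9483.

0.9483


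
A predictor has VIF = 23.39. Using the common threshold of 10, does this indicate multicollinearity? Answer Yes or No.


Check: VIF = 23.39 vs threshold = 10.
Since 23.39 >= 10, the answer is Yes.

Yes


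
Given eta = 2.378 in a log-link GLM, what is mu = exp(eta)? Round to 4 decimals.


Apply the inverse link:
mu = e^2.378 = 10.7833.

10.7833


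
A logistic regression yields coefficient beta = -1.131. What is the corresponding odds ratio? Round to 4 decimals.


exp(-1.131) = 0.3227.
So the odds ratio is 0.3227.

0.3227


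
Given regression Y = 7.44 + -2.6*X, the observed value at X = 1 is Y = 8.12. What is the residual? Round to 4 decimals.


Predicted = 7.44 + -2.6 * 1 = 4.8400.
Residual = 8.12 - 4.8400 = 3.2800.

3.2800


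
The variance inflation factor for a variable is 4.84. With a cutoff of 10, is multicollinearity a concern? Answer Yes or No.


Compare VIF = 4.84 to the threshold of 10.
4.84 < 10, so the answer is No.

No


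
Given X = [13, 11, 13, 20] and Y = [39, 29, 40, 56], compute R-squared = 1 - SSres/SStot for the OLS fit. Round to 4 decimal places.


The fitted line is Y = 1.6791 + 2.7594*X.
SSres = 18.0428, SStot = 374.0000.
R^2 = 1 - SSres/SStot = 0.9518.

0.9518


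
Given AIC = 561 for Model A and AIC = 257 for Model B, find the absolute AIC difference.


Compute |561 - 257| = 304.
Model B has the smaller AIC.

304


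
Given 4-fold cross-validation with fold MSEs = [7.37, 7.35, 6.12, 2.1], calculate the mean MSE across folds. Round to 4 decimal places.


Add all fold MSEs: 22.9400.
Divide by k = 4: 22.9400/4 = 5.7350.

5.7350


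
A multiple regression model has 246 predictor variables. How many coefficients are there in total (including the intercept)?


Total coefficients = number of predictors + 1 (for the intercept).
= 246 + 1 = 247.

247


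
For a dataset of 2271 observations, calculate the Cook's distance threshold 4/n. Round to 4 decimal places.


Cook's distance cutoff = 4/n = 4/2271.
= 0.0018.

0.0018


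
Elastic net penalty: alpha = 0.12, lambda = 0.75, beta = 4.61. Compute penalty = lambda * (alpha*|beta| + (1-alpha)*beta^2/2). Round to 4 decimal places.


alpha * |beta| = 0.12 * 4.61 = 0.5532.
(1-alpha) * beta^2/2 = 0.88 * 21.2521/2 = 9.3509.
Total = 0.75 * (0.5532 + 9.3509) = 7.4281.

7.4281


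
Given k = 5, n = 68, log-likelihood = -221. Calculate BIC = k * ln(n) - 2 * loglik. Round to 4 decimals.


ln(68) = 4.219508.
k * ln(n) = 5 * 4.219508 = 21.097540.
-2L = 442.
BIC = 21.097540 + 442 = 463.097540, which rounds to 463.0975.

463.0975


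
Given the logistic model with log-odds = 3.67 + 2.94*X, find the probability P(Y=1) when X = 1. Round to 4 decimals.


z = 3.67 + 2.94 * 1 = 6.6100.
Sigmoid: P = 1 / (1 + exp(-6.6100)) = 0.9987.

0.9987


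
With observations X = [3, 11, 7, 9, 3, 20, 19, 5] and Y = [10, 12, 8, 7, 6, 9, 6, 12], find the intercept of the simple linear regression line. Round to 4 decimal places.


First find the slope: b1 = -0.0661.
Means: xbar = 9.6250, ybar = 8.7500.
b0 = ybar - b1 * xbar = 8.7500 - -0.0661 * 9.6250 = 9.3863.

9.3863


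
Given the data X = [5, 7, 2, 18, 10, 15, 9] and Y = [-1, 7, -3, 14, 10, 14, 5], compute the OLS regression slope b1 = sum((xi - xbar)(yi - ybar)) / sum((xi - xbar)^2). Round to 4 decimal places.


First compute the means: xbar = 9.4286, ybar = 6.5714.
Then S_xx = sum((xi - xbar)^2) = 185.7143.
S_xy = sum((xi - xbar)(yi - ybar)) = 211.2857.
b1 = S_xy / S_xx = 211.2857 / 185.7143 = 1.1377.

1.1377


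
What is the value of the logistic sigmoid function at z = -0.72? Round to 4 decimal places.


Compute exp(0.7200) = 2.0544.
Sigmoid = 1 / (1 + 2.0544) = 1 / 3.0544 = 0.3274.

0.3274


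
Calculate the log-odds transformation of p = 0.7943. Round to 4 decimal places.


Compute the odds: 0.7943/0.2057 = 3.8614.
Take the natural log: ln(3.8614) = 1.3510.

1.3510


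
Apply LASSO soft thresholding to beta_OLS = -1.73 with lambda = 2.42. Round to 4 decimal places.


Absolute value: |-1.73| = 1.73.
Compare to lambda = 2.42.
Since |beta| <= lambda, the coefficient is set to 0.

0.0000


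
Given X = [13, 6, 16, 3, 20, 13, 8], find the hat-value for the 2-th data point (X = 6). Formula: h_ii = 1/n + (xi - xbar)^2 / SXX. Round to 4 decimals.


Compute xbar = 11.2857 with n = 7 observations.
SXX = 211.4286.
Leverage = 1/7 + (6 - 11.2857)^2/211.4286 = 0.2750.

0.2750


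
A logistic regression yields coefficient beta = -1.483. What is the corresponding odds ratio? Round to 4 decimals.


Odds ratio = exp(beta) = exp(-1.483).
= 0.2270.

0.2270


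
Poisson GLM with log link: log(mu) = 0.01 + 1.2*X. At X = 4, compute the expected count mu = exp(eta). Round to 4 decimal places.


Linear predictor: eta = 0.01 + (1.2)(4) = 4.8100.
Expected count: mu = exp(4.8100) = 122.7316.

122.7316


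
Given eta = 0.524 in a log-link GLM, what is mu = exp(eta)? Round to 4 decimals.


Apply the inverse link:
mu = e^0.524 = 1.6888.

1.6888


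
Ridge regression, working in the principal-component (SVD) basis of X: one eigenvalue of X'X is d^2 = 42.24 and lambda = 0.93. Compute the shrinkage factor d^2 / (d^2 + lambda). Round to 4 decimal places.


Denominator = d^2 + lambda = 42.24 + 0.93 = 43.1700.
Shrinkage = 42.24 / 43.1700 = 0.9785.

0.9785


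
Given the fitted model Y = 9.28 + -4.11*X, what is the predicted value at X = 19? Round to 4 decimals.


Plug X = 19 into Y = 9.28 + -4.11*X:
Y = 9.28 + -78.0900 = -68.8100.

-68.8100


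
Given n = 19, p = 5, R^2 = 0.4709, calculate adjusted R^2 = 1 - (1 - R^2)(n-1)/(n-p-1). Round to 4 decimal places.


Using the formula:
(1 - 0.4709) = 0.5291.
Multiply by 18/13: 0.5291 * 18 = 9.5238, then 9.5238 / 13 = 0.7326.
Adj R^2 = 1 - 0.7326 = 0.2674.

0.2674


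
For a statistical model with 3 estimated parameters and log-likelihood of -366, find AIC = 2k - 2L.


AIC = 2*3 - 2*(-366).
= 6 + 732 = 738.

738


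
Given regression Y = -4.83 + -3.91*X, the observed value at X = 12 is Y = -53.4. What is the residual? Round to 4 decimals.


Predicted = -4.83 + -3.91 * 12 = -51.7500.
Residual = -53.4 - -51.7500 = -1.6500.

-1.6500


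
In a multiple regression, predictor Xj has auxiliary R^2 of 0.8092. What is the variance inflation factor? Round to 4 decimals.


Using VIF = 1/(1 - R^2_j):
1 - 0.8092 = 0.1908.
VIF = 5.2411.

5.2411


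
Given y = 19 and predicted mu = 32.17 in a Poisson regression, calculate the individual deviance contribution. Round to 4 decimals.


y/mu = 19/32.17 = 0.590612 (approx.), and ln(19/32.17) = -0.526595.
y * ln(y/mu) = 19 * -0.526595 = -10.005305.
y - mu = -13.17.
D = 2 * (-10.005305 - -13.17) = 6.329390, which rounds to 6.3294.

6.3294


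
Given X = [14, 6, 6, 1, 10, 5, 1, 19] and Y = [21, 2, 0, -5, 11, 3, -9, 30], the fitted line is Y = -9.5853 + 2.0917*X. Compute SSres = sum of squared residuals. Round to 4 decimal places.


Predicted values from Y = -9.5853 + 2.0917*X.
Residuals: [1.3015, -0.9649, -2.9649, 2.4936, -0.3317, 2.1268, -1.5064, -0.1570].
SSres = 24.5608.

24.5608


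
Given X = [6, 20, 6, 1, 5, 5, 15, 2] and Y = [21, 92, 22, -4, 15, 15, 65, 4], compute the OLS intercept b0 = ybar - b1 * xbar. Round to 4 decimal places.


Compute b1 = 4.9735 from the OLS formula.
With xbar = 7.5000 and ybar = 28.7500, the intercept is:
b0 = 28.7500 - 4.9735 * 7.5000 = -8.5513.

-8.5513


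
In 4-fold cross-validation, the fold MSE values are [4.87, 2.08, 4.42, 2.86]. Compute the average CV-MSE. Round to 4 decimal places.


Total MSE across folds = 14.2300.
CV-MSE = 14.2300/4 = 3.5575.

3.5575


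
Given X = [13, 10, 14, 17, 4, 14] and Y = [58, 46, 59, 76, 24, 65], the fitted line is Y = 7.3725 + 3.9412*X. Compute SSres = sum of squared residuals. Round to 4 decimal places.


Predicted values from Y = 7.3725 + 3.9412*X.
Residuals: [-0.6081, -0.7845, -3.5493, 1.6271, 0.8627, 2.4507].
SSres = 22.9804.

22.9804


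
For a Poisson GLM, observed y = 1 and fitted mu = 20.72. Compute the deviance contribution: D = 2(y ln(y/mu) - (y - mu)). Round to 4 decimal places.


First: ln(1/20.72) = -3.031099.
Then: 1 * -3.031099 = -3.031099.
y - mu = 1 - 20.72 = -19.72.
D = 2(-3.031099 - -19.72) = 33.377802, which rounds to 33.3778.

33.3778


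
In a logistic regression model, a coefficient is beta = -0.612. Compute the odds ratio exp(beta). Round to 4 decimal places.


The odds ratio is computed as:
OR = e^(-0.612) = 0.5423.

0.5423


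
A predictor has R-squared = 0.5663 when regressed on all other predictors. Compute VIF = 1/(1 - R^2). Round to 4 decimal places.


Using VIF = 1/(1 - R^2_j):
1 - 0.5663 = 0.4337.
VIF = 2.3057.

2.3057


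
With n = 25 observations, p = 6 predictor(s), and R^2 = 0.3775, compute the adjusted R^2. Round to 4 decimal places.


Plug in: Adj R^2 = 1 - (1 - 0.3775) * 24/18.
= 1 - 0.6225 * 24/18
= 1 - 14.9400 / 18
= 1 - 0.8300 = 0.1700.

0.1700


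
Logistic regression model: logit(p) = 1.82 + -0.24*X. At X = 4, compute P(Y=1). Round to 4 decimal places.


z = 1.82 + -0.24 * 4 = 0.8600.
Sigmoid: P = 1 / (1 + exp(-0.8600)) = 0.7027.

0.7027


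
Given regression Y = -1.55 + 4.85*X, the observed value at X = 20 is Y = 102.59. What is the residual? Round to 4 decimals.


Predicted = -1.55 + 4.85 * 20 = 95.4500.
Residual = 102.59 - 95.4500 = 7.1400.

7.1400


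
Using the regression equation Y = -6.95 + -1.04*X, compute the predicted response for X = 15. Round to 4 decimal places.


Substitute X = 15 into the equation:
Y = -6.95 + -1.04 * 15 = -6.95 + -15.6000 = -22.5500.

-22.5500


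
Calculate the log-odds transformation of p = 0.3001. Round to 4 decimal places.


1 - p = 0.6999.
p/(1-p) = 0.4288.
logit = ln(0.4288) = -0.8468.

-0.8468


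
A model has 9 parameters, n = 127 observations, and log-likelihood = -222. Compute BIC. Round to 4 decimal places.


ln(127) = 4.844187.
k * ln(n) = 9 * 4.844187 = 43.597683.
-2L = 444.
BIC = 43.597683 + 444 = 487.597683, which rounds to 487.5977.

487.5977


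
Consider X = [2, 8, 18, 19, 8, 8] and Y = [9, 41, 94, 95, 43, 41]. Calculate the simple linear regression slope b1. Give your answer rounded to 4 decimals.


The sample means are xbar = 10.5000 and ybar = 53.8333.
Compute S_xx = 219.5000 and S_xy = 1123.5000.
Slope b1 = S_xy / S_xx = 1123.5000 / 219.5000 = 5.1185.

5.1185


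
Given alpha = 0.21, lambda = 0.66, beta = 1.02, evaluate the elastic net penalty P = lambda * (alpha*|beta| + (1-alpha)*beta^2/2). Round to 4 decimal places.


L1 component = 0.21 * |1.02| = 0.2142.
L2 component = 0.79 * 1.02^2 / 2 = 0.4110.
Penalty = 0.66 * (0.2142 + 0.4110) = 0.66 * 0.6252 = 0.4126.

0.4126


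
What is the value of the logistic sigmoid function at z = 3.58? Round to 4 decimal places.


First, exp(-3.5800) = 0.0279.
Then sigma(z) = 1/(1 + 0.0279) = 0.9729.

0.9729


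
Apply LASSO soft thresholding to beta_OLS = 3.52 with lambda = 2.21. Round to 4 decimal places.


|beta_OLS| = 3.52.
lambda = 2.21.
Since |beta| > lambda, coefficient = sign(beta)*(|beta| - lambda) = 1.3100.
Result = 1.3100.

1.3100


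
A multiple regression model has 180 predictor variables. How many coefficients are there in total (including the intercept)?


Total coefficients = number of predictors + 1 (for the intercept).
= 180 + 1 = 181.

181


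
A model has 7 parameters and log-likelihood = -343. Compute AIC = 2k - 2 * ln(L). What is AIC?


AIC = 2k - 2*loglik = 2(7) - 2(-343).
= 14 + 686 = 700.

700


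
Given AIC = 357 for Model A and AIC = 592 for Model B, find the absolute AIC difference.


Compute |357 - 592| = 235.
Model A has the smaller AIC.

235


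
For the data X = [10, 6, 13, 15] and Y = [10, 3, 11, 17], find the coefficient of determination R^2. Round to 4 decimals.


The fitted line is Y = -5.2935 + 1.4130*X.
SSres = 6.9022, SStot = 98.7500.
R^2 = 1 - SSres/SStot = 0.9301.

0.9301


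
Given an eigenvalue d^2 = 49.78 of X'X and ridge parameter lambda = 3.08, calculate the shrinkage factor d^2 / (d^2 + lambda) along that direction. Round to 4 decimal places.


d^2 + lambda = 49.78 + 3.08 = 52.8600.
Shrinkage factor = 49.78/52.8600 = 0.9417.

0.9417


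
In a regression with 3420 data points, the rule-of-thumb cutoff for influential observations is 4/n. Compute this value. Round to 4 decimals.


The threshold is 4/n.
4/3420 = 0.0012.

0.0012


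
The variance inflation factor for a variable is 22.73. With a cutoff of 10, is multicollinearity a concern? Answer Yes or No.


The threshold is 10.
VIF = 22.73 is >= 10.
Multicollinearity indication: Yes.

Yes


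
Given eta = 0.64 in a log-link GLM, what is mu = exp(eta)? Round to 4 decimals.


The inverse log link gives:
mu = exp(0.64) = 1.8965.

1.8965


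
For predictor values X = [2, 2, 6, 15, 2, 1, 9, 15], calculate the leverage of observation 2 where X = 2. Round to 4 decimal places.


Compute xbar = 6.5000 with n = 8 observations.
SXX = 242.0000.
Leverage = 1/8 + (2 - 6.5000)^2/242.0000 = 0.2087.

0.2087


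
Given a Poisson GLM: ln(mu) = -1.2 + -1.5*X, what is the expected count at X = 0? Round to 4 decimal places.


Linear predictor: eta = -1.2 + (-1.5)(0) = -1.2000.
Expected count: mu = exp(-1.2000) = 0.3012.

0.3012


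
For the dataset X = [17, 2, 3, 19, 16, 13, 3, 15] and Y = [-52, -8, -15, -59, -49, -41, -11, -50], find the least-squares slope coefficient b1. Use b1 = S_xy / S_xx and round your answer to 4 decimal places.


First compute the means: xbar = 11.0000, ybar = -35.6250.
Then S_xx = sum((xi - xbar)^2) = 354.0000.
S_xy = sum((xi - xbar)(yi - ybar)) = -1031.0000.
b1 = S_xy / S_xx = -1031.0000 / 354.0000 = -2.9124.

-2.9124


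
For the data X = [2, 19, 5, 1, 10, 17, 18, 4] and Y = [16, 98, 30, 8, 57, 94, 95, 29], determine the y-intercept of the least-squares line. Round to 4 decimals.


The slope is b1 = 4.9987.
Sample means are xbar = 9.5000 and ybar = 53.3750.
Intercept: b0 = 53.3750 - (4.9987)(9.5000) = 5.8869.

5.8869


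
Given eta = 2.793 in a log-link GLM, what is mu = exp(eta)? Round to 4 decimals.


mu = exp(eta) = exp(2.793).
= 16.3299.

16.3299


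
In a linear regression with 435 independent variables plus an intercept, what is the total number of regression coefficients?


Each predictor gets one coefficient, plus one intercept.
Total parameters = 435 + 1 = 436.

436


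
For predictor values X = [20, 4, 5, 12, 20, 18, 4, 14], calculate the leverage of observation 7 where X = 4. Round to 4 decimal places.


Compute xbar = 12.1250 with n = 8 observations.
SXX = 344.8750.
Leverage = 1/8 + (4 - 12.1250)^2/344.8750 = 0.3164.

0.3164


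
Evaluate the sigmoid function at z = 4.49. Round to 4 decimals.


Compute exp(-4.4900) = 0.0112.
Sigmoid = 1 / (1 + 0.0112) = 1 / 1.0112 = 0.9889.

0.9889


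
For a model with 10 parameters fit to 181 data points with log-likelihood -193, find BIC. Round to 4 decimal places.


Compute k*ln(n) = 10*ln(181) = 10*5.198497 = 51.984970.
Then -2*loglik = 386.
BIC = 51.984970 + 386 = 437.984970, which rounds to 437.9850.

437.9850


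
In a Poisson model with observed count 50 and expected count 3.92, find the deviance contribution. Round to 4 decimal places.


y/mu = 50/3.92 = 12.755102 (approx.), and ln(50/3.92) = 2.545931.
y * ln(y/mu) = 50 * 2.545931 = 127.296550.
y - mu = 46.08.
D = 2 * (127.296550 - 46.08) = 162.433100, which rounds to 162.4331.

162.4331


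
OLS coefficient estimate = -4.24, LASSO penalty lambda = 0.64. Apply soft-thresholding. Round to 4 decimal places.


Check: |-4.24| = 4.24 vs lambda = 0.64.
Since |beta| > lambda, coefficient = sign(beta)*(|beta| - lambda) = -3.6000.
Soft-thresholded coefficient = -3.6000.

-3.6000


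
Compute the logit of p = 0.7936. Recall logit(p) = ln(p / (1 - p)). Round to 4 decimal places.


The odds are p/(1-p) = 0.7936 / 0.2064 = 3.8450.
logit(p) = ln(3.8450) = 1.3468.

1.3468


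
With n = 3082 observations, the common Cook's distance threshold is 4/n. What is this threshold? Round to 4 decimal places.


Cook's distance cutoff = 4/n = 4/3082.
= 0.0013.

0.0013


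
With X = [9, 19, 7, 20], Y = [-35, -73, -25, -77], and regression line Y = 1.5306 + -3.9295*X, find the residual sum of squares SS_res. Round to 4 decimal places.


For each point, residual = actual - predicted.
Residuals: [-1.1651, 0.1299, 0.9759, 0.0594].
Sum of squared residuals = 2.3302.

2.3302


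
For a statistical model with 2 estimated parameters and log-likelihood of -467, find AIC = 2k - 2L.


AIC = 2k - 2*loglik = 2(2) - 2(-467).
= 4 + 934 = 938.

938


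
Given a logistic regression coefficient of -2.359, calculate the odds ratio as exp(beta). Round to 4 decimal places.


exp(-2.359) = 0.0945.
So the odds ratio is 0.0945.

0.0945


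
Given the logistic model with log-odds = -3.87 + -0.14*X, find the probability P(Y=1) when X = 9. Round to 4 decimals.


z = -3.87 + -0.14 * 9 = -5.1300.
Sigmoid: P = 1 / (1 + exp(5.1300)) = 0.0059.

0.0059


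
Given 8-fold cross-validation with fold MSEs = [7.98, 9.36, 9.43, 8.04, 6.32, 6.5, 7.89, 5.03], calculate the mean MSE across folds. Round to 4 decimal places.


Sum of fold MSEs = 60.5500.
Average = 60.5500 / 8 = 7.5688.

7.5688


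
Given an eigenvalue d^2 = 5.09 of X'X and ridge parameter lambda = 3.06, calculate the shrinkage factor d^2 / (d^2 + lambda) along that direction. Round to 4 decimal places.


d^2 + lambda = 5.09 + 3.06 = 8.1500.
Shrinkage factor = 5.09/8.1500 = 0.6245.

0.6245


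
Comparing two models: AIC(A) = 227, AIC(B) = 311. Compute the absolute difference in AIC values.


Compute |227 - 311| = 84.
Model A has the smaller AIC.

84


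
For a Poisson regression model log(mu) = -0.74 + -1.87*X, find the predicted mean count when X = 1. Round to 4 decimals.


Compute eta = -0.74 + -1.87 * 1 = -2.6100.
Apply inverse link: mu = e^-2.6100 = 0.0735.

0.0735


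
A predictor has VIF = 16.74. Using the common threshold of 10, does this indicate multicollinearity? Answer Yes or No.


Compare VIF = 16.74 to the threshold of 10.
16.74 >= 10, so the answer is Yes.

Yes
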